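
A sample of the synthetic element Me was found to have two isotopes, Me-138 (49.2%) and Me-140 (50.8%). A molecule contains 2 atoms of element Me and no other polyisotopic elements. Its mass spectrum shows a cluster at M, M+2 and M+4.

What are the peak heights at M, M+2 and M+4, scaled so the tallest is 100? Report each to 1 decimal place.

Each Me atom is independently Me-138 (p = 0.492) or Me-140 (q = 0.508); the cluster is the binomial expansion (p + q)^2.
P(M) = 0.492^2 = 0.242064
P(M+2) = 2 × 0.492^1 × 0.508^1 = 0.499872
P(M+4) = 0.508^2 = 0.258064
The M+2 peak is largest (0.499872); scaling to 100 gives 48.4 : 100.0 : 51.6.

48.4 : 100.0 : 51.6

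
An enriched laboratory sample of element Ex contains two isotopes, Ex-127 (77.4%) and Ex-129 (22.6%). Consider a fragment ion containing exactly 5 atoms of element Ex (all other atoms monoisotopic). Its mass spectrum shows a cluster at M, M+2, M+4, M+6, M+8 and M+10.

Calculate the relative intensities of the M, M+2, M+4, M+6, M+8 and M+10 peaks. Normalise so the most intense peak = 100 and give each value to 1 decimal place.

Expanding (0.774 + 0.226)^5:
P(M) = 0.774^5 = 0.277782
P(M+2) = 5 × 0.774^4 × 0.226^1 = 0.405548
P(M+4) = 10 × 0.774^3 × 0.226^2 = 0.236832
P(M+6) = 10 × 0.774^2 × 0.226^3 = 0.069152
P(M+8) = 5 × 0.774^1 × 0.226^4 = 0.010096
P(M+10) = 0.226^5 = 0.000590
The M+2 peak is largest (0.405548); scaling to 100 gives 68.5 : 100.0 : 58.4 : 17.1 : 2.5 : 0.1.

68.5 : 100.0 : 58.4 : 17.1 : 2.5 : 0.1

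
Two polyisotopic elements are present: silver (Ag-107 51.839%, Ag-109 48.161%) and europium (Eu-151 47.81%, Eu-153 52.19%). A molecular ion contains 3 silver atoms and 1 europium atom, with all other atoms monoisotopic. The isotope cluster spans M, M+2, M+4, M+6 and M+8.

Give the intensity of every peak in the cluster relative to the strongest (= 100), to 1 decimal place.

Silver pattern (n=3): 0.13930601 : 0.38826655 : 0.36071887 : 0.11170857
Europium pattern (n=1): 0.4781 : 0.5219
Convolve the two distributions (both contribute in 2-u steps):
  M: 0.13930601×0.4781 = 0.066602
  M+2: 0.13930601×0.5219 + 0.38826655×0.4781 = 0.258334
  M+4: 0.38826655×0.5219 + 0.36071887×0.4781 = 0.375096
  M+6: 0.36071887×0.5219 + 0.11170857×0.4781 = 0.241667
  M+8: 0.11170857×0.5219 = 0.058301
Scale to base peak (0.375096) = 100: 17.8 : 68.9 : 100.0 : 64.4 : 15.5

17.8 : 68.9 : 100.0 : 64.4 : 15.5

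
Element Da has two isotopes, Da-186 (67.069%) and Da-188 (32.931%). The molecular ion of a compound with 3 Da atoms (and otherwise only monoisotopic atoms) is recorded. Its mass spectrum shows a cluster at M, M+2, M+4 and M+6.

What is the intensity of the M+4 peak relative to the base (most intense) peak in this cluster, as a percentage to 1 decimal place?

49.1%

Binomial terms of (0.67069 + 0.32931)^3: M 0.3017, M+2 0.4444, M+4 0.2182, M+6 0.0357 → M+2 is the base peak.
P(M+2) = C(3,1) × 0.67069^2 × 0.32931^1 = 3 × 0.44982508 × 0.32931 = 0.444396 (base)
P(M+4) = C(3,2) × 0.67069^1 × 0.32931^2 = 3 × 0.67069 × 0.10844508 = 0.218199
Relative intensity = 0.218199 / 0.444396 × 100 = 49.1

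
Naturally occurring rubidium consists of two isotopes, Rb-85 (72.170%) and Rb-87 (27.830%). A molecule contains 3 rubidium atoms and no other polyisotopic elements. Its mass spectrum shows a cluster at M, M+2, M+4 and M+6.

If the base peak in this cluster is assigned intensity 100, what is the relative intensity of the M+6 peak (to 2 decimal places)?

4.96

(0.72170 + 0.27830)^3 gives M 0.3759, M+2 0.4349, M+4 0.1677, M+6 0.0216; the largest is M+2.
P(M+2) = C(3,1) × 0.72170^2 × 0.27830^1 = 3 × 0.52085089 × 0.2783 = 0.434858 (base)
P(M+6) = C(3,3) × 0.72170^0 × 0.27830^3 = 1 × 1.0000 × 0.02155458 = 0.021555
Relative intensity = 0.021555 / 0.434858 × 100 = 4.96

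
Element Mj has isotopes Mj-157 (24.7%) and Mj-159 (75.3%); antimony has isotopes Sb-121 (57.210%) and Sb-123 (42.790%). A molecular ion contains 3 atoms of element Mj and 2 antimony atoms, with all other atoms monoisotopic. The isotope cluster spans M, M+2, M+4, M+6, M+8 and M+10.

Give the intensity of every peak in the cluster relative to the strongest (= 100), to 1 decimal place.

Element Mj pattern (n=3): 0.01506922 : 0.13781933 : 0.42015367 : 0.42695778
Antimony pattern (n=2): 0.32729841 : 0.48960318 : 0.18309841
Convolve the two distributions (both contribute in 2-u steps):
  M: 0.01506922×0.32729841 = 0.004932
  M+2: 0.01506922×0.48960318 + 0.13781933×0.32729841 = 0.052486
  M+4: 0.01506922×0.18309841 + 0.13781933×0.48960318 + 0.42015367×0.32729841 = 0.207752
  M+6: 0.13781933×0.18309841 + 0.42015367×0.48960318 + 0.42695778×0.32729841 = 0.370686
  M+8: 0.42015367×0.18309841 + 0.42695778×0.48960318 = 0.285969
  M+10: 0.42695778×0.18309841 = 0.078175
Scale to base peak (0.370686) = 100: 1.3 : 14.2 : 56.0 : 100.0 : 77.1 : 21.1

1.3 : 14.2 : 56.0 : 100.0 : 77.1 : 21.1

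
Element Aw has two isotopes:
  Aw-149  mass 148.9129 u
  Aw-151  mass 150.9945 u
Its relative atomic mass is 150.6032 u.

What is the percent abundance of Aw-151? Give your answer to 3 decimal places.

Writing the weighted mean with unknown fraction x of Aw-149:
148.9129·x + 150.9945·(1 − x) = 150.6032
(148.9129 − 150.9945)·x = 150.6032 − 150.9945
x = -0.3913 / -2.0816 = 0.18798 → 18.798% Aw-149, 81.202% Aw-151.

81.202%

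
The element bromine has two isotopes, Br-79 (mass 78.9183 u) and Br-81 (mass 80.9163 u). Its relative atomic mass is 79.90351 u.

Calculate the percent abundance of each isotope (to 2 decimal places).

Let x be the fractional abundance of Br-79; then Br-81 has abundance 1 − x.
78.9183·x + 80.9163·(1 − x) = 79.90351
(78.9183 − 80.9163)·x = 79.90351 − 80.9163
x = -1.01279 / -1.9980 = 0.50690 → 50.69% Br-79, 49.31% Br-81.

Br-79: 50.69%, Br-81: 49.31%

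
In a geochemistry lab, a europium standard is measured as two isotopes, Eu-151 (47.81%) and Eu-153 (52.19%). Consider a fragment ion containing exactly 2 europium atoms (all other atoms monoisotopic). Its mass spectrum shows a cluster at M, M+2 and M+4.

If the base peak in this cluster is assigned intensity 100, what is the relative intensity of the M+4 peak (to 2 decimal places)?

Term probabilities: M 0.2286, M+2 0.4990, M+4 0.2724. Base peak = M+2.
P(M+2) = C(2,1) × 0.4781^1 × 0.5219^1 = 2 × 0.4781 × 0.5219 = 0.499041 (base)
P(M+4) = C(2,2) × 0.4781^0 × 0.5219^2 = 1 × 1.0000 × 0.27237961 = 0.272380
Relative intensity = 0.272380 / 0.499041 × 100 = 54.58

54.58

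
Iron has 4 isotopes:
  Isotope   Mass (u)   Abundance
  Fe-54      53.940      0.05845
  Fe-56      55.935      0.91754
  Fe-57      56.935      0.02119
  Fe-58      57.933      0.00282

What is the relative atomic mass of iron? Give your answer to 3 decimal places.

Weight each isotope mass by its fractional abundance: 0.05845 × 53.940 + 0.91754 × 55.935 + 0.02119 × 56.935 + 0.00282 × 57.933
= 3.1528 + 51.3226 + 1.2065 + 0.1634 = 55.8453 u

55.845 u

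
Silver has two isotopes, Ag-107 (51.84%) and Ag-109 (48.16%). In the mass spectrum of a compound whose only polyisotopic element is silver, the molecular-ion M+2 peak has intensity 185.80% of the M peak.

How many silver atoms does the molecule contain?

2

With n Ag atoms, P(M+2)/P(M) = C(n,1)·p^(n−1)q / p^n = n·q/p = n · 0.4816/0.5184.
n = 1.8580 × 0.5184/0.4816 = 2.00 ≈ 2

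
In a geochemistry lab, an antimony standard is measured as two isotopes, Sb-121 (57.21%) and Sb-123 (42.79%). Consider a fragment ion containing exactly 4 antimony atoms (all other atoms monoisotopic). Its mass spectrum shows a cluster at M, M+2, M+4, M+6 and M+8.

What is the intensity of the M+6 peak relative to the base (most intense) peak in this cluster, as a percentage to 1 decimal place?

Term probabilities: M 0.1071, M+2 0.3205, M+4 0.3596, M+6 0.1793, M+8 0.0335. Base peak = M+4.
P(M+4) = C(4,2) × 0.5721^2 × 0.4279^2 = 6 × 0.32729841 × 0.18309841 = 0.359567 (base)
P(M+6) = C(4,3) × 0.5721^1 × 0.4279^3 = 4 × 0.5721 × 0.07834781 = 0.179291
Relative intensity = 0.179291 / 0.359567 × 100 = 49.9

49.9%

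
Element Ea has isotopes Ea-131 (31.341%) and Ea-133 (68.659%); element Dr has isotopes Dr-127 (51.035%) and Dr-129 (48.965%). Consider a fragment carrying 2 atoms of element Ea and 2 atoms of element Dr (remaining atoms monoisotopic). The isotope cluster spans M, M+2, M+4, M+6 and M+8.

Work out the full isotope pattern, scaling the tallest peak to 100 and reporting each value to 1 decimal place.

Element Ea pattern (n=2): 0.09822583 : 0.43036834 : 0.47140583
Element Dr pattern (n=2): 0.26045712 : 0.49978575 : 0.23975712
Convolve the two distributions (both contribute in 2-u steps):
  M: 0.09822583×0.26045712 = 0.025584
  M+2: 0.09822583×0.49978575 + 0.43036834×0.26045712 = 0.161184
  M+4: 0.09822583×0.23975712 + 0.43036834×0.49978575 + 0.47140583×0.26045712 = 0.361423
  M+6: 0.43036834×0.23975712 + 0.47140583×0.49978575 = 0.338786
  M+8: 0.47140583×0.23975712 = 0.113023
Scale to base peak (0.361423) = 100: 7.1 : 44.6 : 100.0 : 93.7 : 31.3

7.1 : 44.6 : 100.0 : 93.7 : 31.3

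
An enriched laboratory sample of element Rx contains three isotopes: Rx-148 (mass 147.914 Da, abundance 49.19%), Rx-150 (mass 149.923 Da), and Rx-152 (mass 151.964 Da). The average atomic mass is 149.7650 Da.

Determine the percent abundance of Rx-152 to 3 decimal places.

40.677%

The remaining 50.81% is split between Rx-150 (fraction x) and Rx-152 (fraction 0.5081 − x).
Substituting: 149.923x + 151.964(0.5081 − x) = 77.0061034
(149.923 − 151.964)x = -0.206805  ⇒  x = 0.10133, y = 0.40677
Rx-150: 10.133%, Rx-152: 40.677%.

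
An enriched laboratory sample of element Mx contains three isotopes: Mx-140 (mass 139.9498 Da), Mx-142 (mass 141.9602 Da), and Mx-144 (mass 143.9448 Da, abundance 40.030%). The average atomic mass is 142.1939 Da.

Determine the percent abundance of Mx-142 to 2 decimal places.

Let x and y be the fractions of Mx-140 and Mx-142. Then x + y = 1 − 0.40030 = 0.59970 and 139.9498x + 141.9602y = 142.1939 − 0.40030×143.9448 = 84.57279656.
Substituting: 139.9498x + 141.9602(0.59970 − x) = 84.57279656
(139.9498 − 141.9602)x = -0.56073538  ⇒  x = 0.27892, y = 0.32078
Mx-140: 27.89%, Mx-142: 32.08%.

32.08%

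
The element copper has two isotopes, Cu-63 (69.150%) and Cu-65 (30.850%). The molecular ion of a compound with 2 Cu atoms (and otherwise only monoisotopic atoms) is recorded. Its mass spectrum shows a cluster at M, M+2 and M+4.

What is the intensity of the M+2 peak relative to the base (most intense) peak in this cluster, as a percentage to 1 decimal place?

89.2%

(0.69150 + 0.30850)^2 gives M 0.4782, M+2 0.4267, M+4 0.0952; the largest is M.
P(M) = C(2,0) × 0.69150^2 × 0.30850^0 = 1 × 0.47817225 × 1.0000 = 0.478172 (base)
P(M+2) = C(2,1) × 0.69150^1 × 0.30850^1 = 2 × 0.6915 × 0.3085 = 0.426656
Relative intensity = 0.426656 / 0.478172 × 100 = 89.2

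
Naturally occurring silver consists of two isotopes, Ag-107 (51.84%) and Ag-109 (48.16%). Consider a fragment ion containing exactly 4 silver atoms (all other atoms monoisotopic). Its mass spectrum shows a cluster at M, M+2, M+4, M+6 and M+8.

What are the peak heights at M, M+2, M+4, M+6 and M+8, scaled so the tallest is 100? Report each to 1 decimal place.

19.3 : 71.8 : 100.0 : 61.9 : 14.4

Each Ag atom is independently Ag-107 (p = 0.5184) or Ag-109 (q = 0.4816); the cluster is the binomial expansion (p + q)^4.
P(M) = 0.5184^4 = 0.072220
P(M+2) = 4 × 0.5184^3 × 0.4816^1 = 0.268375
P(M+4) = 6 × 0.5184^2 × 0.4816^2 = 0.373985
P(M+6) = 4 × 0.5184^1 × 0.4816^3 = 0.231624
P(M+8) = 0.4816^4 = 0.053795
The M+4 peak is largest (0.373985); scaling to 100 gives 19.3 : 71.8 : 100.0 : 61.9 : 14.4.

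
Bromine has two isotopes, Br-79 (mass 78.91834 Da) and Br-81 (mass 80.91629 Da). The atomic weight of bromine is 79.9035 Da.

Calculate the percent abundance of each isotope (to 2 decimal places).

Writing the weighted mean with unknown fraction x of Br-79:
78.91834·x + 80.91629·(1 − x) = 79.9035
(78.91834 − 80.91629)·x = 79.9035 − 80.91629
x = -1.01279 / -1.99795 = 0.50691 → 50.69% Br-79, 49.31% Br-81.

Br-79: 50.69%, Br-81: 49.31%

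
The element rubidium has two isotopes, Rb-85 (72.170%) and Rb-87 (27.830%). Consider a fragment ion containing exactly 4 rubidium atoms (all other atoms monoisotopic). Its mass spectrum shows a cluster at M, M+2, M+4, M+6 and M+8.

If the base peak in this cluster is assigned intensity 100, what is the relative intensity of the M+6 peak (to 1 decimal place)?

14.9

Binomial terms of (0.72170 + 0.27830)^4: M 0.2713, M+2 0.4184, M+4 0.2420, M+6 0.0622, M+8 0.0060 → M+2 is the base peak.
P(M+2) = C(4,1) × 0.72170^3 × 0.27830^1 = 4 × 0.37589809 × 0.2783 = 0.418450 (base)
P(M+6) = C(4,3) × 0.72170^1 × 0.27830^3 = 4 × 0.7217 × 0.02155458 = 0.062224
Relative intensity = 0.062224 / 0.418450 × 100 = 14.9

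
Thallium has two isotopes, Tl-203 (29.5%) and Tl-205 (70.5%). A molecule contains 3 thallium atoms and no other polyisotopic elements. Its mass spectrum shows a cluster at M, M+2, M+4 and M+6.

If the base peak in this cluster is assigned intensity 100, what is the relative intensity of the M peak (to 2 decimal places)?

Binomial terms of (0.295 + 0.705)^3: M 0.0257, M+2 0.1841, M+4 0.4399, M+6 0.3504 → M+4 is the base peak.
P(M+4) = C(3,2) × 0.295^1 × 0.705^2 = 3 × 0.2950 × 0.497025 = 0.439867 (base)
P(M) = C(3,0) × 0.295^3 × 0.705^0 = 1 × 0.02567237 × 1.0000 = 0.025672
Relative intensity = 0.025672 / 0.439867 × 100 = 5.84

5.84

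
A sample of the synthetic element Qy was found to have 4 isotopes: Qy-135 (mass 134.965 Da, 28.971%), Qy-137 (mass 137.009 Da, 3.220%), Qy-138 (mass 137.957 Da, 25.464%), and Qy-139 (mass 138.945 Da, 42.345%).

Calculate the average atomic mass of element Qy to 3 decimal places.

The abundance-weighted mean is 0.28971 × 134.965 + 0.03220 × 137.009 + 0.25464 × 137.957 + 0.42345 × 138.945
= 39.1007 + 4.4117 + 35.1294 + 58.8363 = 137.4781 Da

137.478 Da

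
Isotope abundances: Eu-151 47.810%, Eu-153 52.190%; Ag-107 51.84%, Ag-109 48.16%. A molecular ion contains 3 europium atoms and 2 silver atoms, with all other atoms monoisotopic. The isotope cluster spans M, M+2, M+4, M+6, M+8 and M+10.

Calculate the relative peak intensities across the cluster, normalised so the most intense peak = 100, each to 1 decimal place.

9.3 : 47.7 : 97.7 : 100.0 : 51.1 : 10.4

Europium pattern (n=3): 0.10928391 : 0.3578871 : 0.39067407 : 0.14215492
Silver pattern (n=2): 0.26873856 : 0.49932288 : 0.23193856
Convolve the two distributions (both contribute in 2-u steps):
  M: 0.10928391×0.26873856 = 0.029369
  M+2: 0.10928391×0.49932288 + 0.3578871×0.26873856 = 0.150746
  M+4: 0.10928391×0.23193856 + 0.3578871×0.49932288 + 0.39067407×0.26873856 = 0.309038
  M+6: 0.3578871×0.23193856 + 0.39067407×0.49932288 + 0.14215492×0.26873856 = 0.316283
  M+8: 0.39067407×0.23193856 + 0.14215492×0.49932288 = 0.161594
  M+10: 0.14215492×0.23193856 = 0.032971
Scale to base peak (0.316283) = 100: 9.3 : 47.7 : 97.7 : 100.0 : 51.1 : 10.4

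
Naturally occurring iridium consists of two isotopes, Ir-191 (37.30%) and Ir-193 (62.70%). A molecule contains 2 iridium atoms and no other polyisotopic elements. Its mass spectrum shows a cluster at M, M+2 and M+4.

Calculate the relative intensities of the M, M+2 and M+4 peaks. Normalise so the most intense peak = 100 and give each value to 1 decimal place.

Each Ir atom is independently Ir-191 (p = 0.3730) or Ir-193 (q = 0.6270); the cluster is the binomial expansion (p + q)^2.
P(M) = 0.3730^2 = 0.139129
P(M+2) = 2 × 0.3730^1 × 0.6270^1 = 0.467742
P(M+4) = 0.6270^2 = 0.393129
The M+2 peak is largest (0.467742); scaling to 100 gives 29.7 : 100.0 : 84.0.

29.7 : 100.0 : 84.0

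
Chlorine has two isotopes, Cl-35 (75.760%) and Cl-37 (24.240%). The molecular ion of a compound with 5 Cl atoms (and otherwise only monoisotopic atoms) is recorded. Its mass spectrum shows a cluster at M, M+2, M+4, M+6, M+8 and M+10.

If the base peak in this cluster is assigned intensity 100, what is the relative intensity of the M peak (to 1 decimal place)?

Term probabilities: M 0.2496, M+2 0.3993, M+4 0.2555, M+6 0.0817, M+8 0.0131, M+10 0.0008. Base peak = M+2.
P(M+2) = C(5,1) × 0.75760^4 × 0.24240^1 = 5 × 0.32942751 × 0.2424 = 0.399266 (base)
P(M) = C(5,0) × 0.75760^5 × 0.24240^0 = 1 × 0.24957428 × 1.0000 = 0.249574
Relative intensity = 0.249574 / 0.399266 × 100 = 62.5

62.5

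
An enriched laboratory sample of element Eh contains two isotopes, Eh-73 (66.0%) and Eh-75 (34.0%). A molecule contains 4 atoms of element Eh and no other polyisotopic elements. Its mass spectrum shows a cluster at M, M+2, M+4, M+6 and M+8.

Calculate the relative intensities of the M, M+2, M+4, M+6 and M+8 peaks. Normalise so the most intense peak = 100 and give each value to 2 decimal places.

The 4 Eh atoms are independent, so intensities follow the terms of (0.660 + 0.340)^4.
P(M) = 0.660^4 = 0.189747
P(M+2) = 4 × 0.660^3 × 0.340^1 = 0.390995
P(M+4) = 6 × 0.660^2 × 0.340^2 = 0.302132
P(M+6) = 4 × 0.660^1 × 0.340^3 = 0.103763
P(M+8) = 0.340^4 = 0.013363
The M+2 peak is largest (0.390995); scaling to 100 gives 48.53 : 100.00 : 77.27 : 26.54 : 3.42.

48.53 : 100.00 : 77.27 : 26.54 : 3.42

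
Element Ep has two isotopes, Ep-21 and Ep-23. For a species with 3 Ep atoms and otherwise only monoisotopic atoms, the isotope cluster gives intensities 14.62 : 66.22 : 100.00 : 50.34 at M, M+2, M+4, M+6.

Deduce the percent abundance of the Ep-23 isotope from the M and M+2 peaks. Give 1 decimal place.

60.2%

Let p = fractional abundance of Ep-21. I(M+2)/I(M) = [C(3,1)·p^2·(1−p)] / p^3 = 3·(1−p)/p = 66.22/14.62 = 4.5294
(1−p)/p = 4.5294/3 = 1.5098  ⇒  p = 1/(1 + 1.5098) = 0.3984
Ep-21: 39.8%, Ep-23: 60.2%.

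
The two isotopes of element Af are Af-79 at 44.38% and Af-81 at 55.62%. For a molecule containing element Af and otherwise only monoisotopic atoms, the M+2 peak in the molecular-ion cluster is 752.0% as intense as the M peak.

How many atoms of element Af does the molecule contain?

6

For n independent Af atoms, I(M+2)/I(M) = n · (abundance Af-81) / (abundance Af-79) = n · 0.5562/0.4438.
n = 7.520 × 0.4438/0.5562 = 6.00 ≈ 6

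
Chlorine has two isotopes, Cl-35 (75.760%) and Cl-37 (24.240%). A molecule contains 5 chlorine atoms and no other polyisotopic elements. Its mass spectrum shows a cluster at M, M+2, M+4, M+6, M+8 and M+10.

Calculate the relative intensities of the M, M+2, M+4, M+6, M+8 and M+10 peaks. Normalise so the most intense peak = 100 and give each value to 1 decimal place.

The 5 Cl atoms are independent, so intensities follow the terms of (0.75760 + 0.24240)^5.
P(M) = 0.75760^5 = 0.249574
P(M+2) = 5 × 0.75760^4 × 0.24240^1 = 0.399266
P(M+4) = 10 × 0.75760^3 × 0.24240^2 = 0.255497
P(M+6) = 10 × 0.75760^2 × 0.24240^3 = 0.081748
P(M+8) = 5 × 0.75760^1 × 0.24240^4 = 0.013078
P(M+10) = 0.24240^5 = 0.000837
The M+2 peak is largest (0.399266); scaling to 100 gives 62.5 : 100.0 : 64.0 : 20.5 : 3.3 : 0.2.

62.5 : 100.0 : 64.0 : 20.5 : 3.3 : 0.2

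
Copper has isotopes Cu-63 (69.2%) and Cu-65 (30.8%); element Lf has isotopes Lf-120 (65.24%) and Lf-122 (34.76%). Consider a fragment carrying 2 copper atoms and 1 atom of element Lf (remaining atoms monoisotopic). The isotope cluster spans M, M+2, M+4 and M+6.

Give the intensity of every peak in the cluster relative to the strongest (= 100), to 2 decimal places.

70.28 : 100.00 : 47.25 : 7.42

Copper pattern (n=2): 0.478864 : 0.426272 : 0.094864
Element Lf pattern (n=1): 0.6524 : 0.3476
Convolve the two distributions (both contribute in 2-u steps):
  M: 0.478864×0.6524 = 0.312411
  M+2: 0.478864×0.3476 + 0.426272×0.6524 = 0.444553
  M+4: 0.426272×0.3476 + 0.094864×0.6524 = 0.210061
  M+6: 0.094864×0.3476 = 0.032975
Scale to base peak (0.444553) = 100: 70.28 : 100.00 : 47.25 : 7.42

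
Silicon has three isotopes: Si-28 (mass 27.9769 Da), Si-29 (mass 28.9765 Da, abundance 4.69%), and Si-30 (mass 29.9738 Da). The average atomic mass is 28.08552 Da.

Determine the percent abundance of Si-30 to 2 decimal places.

3.09%

Let x and y be the fractions of Si-28 and Si-30. Then x + y = 1 − 0.0469 = 0.9531 and 27.9769x + 29.9738y = 28.08552 − 0.0469×28.9765 = 26.72652215.
Substituting: 27.9769x + 29.9738(0.9531 − x) = 26.72652215
(27.9769 − 29.9738)x = -1.84150663  ⇒  x = 0.92218, y = 0.03092
Si-28: 92.22%, Si-30: 3.09%.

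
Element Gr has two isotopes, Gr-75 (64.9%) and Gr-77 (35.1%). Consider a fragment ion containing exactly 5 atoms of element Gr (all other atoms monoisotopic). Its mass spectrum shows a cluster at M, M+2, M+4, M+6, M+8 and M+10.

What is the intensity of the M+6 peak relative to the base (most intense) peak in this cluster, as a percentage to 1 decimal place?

54.1%

Binomial terms of (0.649 + 0.351)^5: M 0.1151, M+2 0.3114, M+4 0.3368, M+6 0.1821, M+8 0.0493, M+10 0.0053 → M+4 is the base peak.
P(M+4) = C(5,2) × 0.649^3 × 0.351^2 = 10 × 0.27335945 × 0.123201 = 0.336782 (base)
P(M+6) = C(5,3) × 0.649^2 × 0.351^3 = 10 × 0.421201 × 0.04324355 = 0.182142
Relative intensity = 0.182142 / 0.336782 × 100 = 54.1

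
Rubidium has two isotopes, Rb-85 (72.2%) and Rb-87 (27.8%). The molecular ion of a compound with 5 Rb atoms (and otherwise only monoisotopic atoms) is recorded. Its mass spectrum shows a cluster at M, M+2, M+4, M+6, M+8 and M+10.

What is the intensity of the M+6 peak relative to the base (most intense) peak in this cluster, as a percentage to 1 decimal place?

29.7%

Term probabilities: M 0.1962, M+2 0.3777, M+4 0.2909, M+6 0.1120, M+8 0.0216, M+10 0.0017. Base peak = M+2.
P(M+2) = C(5,1) × 0.722^4 × 0.278^1 = 5 × 0.27173701 × 0.2780 = 0.377714 (base)
P(M+6) = C(5,3) × 0.722^2 × 0.278^3 = 10 × 0.521284 × 0.02148495 = 0.111998
Relative intensity = 0.111998 / 0.377714 × 100 = 29.7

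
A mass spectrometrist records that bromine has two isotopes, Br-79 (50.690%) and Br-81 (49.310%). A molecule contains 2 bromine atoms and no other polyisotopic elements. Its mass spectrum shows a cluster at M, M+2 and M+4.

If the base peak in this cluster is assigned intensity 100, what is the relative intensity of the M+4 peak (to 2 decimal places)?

48.64

Binomial terms of (0.50690 + 0.49310)^2: M 0.2569, M+2 0.4999, M+4 0.2431 → M+2 is the base peak.
P(M+2) = C(2,1) × 0.50690^1 × 0.49310^1 = 2 × 0.5069 × 0.4931 = 0.499905 (base)
P(M+4) = C(2,2) × 0.50690^0 × 0.49310^2 = 1 × 1.0000 × 0.24314761 = 0.243148
Relative intensity = 0.243148 / 0.499905 × 100 = 48.64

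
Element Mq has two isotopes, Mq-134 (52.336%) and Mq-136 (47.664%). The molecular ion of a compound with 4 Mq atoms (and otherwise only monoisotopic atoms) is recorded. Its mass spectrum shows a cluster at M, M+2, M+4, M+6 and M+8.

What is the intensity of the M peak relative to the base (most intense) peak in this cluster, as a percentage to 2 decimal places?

20.09%

Term probabilities: M 0.0750, M+2 0.2733, M+4 0.3734, M+6 0.2267, M+8 0.0516. Base peak = M+4.
P(M+4) = C(4,2) × 0.52336^2 × 0.47664^2 = 6 × 0.27390569 × 0.22718569 = 0.373365 (base)
P(M) = C(4,0) × 0.52336^4 × 0.47664^0 = 1 × 0.07502433 × 1.0000 = 0.075024
Relative intensity = 0.075024 / 0.373365 × 100 = 20.09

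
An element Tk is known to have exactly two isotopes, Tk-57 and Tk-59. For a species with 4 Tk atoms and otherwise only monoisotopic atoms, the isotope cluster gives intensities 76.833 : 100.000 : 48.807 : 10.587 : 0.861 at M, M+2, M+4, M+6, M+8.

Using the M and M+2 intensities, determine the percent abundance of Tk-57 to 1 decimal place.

75.5%

Write p for the Tk-57 fraction. I(M+2)/I(M) = [C(4,1)·p^3·(1−p)] / p^4 = 4·(1−p)/p = 100.000/76.833 = 1.3015
(1−p)/p = 1.3015/4 = 0.3254  ⇒  p = 1/(1 + 0.3254) = 0.7545
Tk-57: 75.5%, Tk-59: 24.5%.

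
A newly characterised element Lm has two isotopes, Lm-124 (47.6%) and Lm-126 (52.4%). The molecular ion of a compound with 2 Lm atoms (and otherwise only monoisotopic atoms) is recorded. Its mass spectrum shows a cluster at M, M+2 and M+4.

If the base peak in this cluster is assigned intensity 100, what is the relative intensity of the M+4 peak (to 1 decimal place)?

55.0

Binomial terms of (0.476 + 0.524)^2: M 0.2266, M+2 0.4988, M+4 0.2746 → M+2 is the base peak.
P(M+2) = C(2,1) × 0.476^1 × 0.524^1 = 2 × 0.4760 × 0.5240 = 0.498848 (base)
P(M+4) = C(2,2) × 0.476^0 × 0.524^2 = 1 × 1.0000 × 0.274576 = 0.274576
Relative intensity = 0.274576 / 0.498848 × 100 = 55.0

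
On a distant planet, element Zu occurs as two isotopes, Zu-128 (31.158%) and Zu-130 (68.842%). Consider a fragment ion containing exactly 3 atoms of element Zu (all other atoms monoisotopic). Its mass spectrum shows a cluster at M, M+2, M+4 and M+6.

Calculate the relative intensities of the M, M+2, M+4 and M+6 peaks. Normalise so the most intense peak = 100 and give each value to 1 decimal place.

6.8 : 45.3 : 100.0 : 73.6

Expanding (0.31158 + 0.68842)^3:
P(M) = 0.31158^3 = 0.030249
P(M+2) = 3 × 0.31158^2 × 0.68842^1 = 0.200500
P(M+4) = 3 × 0.31158^1 × 0.68842^2 = 0.442994
P(M+6) = 0.68842^3 = 0.326257
The M+4 peak is largest (0.442994); scaling to 100 gives 6.8 : 45.3 : 100.0 : 73.6.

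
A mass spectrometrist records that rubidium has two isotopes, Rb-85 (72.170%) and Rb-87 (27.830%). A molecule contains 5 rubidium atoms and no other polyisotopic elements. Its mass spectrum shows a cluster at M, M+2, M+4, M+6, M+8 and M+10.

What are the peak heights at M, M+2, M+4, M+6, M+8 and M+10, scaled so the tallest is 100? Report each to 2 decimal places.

Each Rb atom is independently Rb-85 (p = 0.72170) or Rb-87 (q = 0.27830); the cluster is the binomial expansion (p + q)^5.
P(M) = 0.72170^5 = 0.195787
P(M+2) = 5 × 0.72170^4 × 0.27830^1 = 0.377494
P(M+4) = 10 × 0.72170^3 × 0.27830^2 = 0.291136
P(M+6) = 10 × 0.72170^2 × 0.27830^3 = 0.112267
P(M+8) = 5 × 0.72170^1 × 0.27830^4 = 0.021646
P(M+10) = 0.27830^5 = 0.001669
The M+2 peak is largest (0.377494); scaling to 100 gives 51.86 : 100.00 : 77.12 : 29.74 : 5.73 : 0.44.

51.86 : 100.00 : 77.12 : 29.74 : 5.73 : 0.44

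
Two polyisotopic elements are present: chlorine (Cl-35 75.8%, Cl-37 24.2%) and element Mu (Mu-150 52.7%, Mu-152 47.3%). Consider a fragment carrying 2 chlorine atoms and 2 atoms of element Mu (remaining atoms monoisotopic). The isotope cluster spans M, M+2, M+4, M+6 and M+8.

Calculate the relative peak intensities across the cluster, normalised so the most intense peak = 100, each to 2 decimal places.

41.09 : 100.00 : 84.39 : 28.65 : 3.37

Chlorine pattern (n=2): 0.574564 : 0.366872 : 0.058564
Element Mu pattern (n=2): 0.277729 : 0.498542 : 0.223729
Convolve the two distributions (both contribute in 2-u steps):
  M: 0.574564×0.277729 = 0.159573
  M+2: 0.574564×0.498542 + 0.366872×0.277729 = 0.388335
  M+4: 0.574564×0.223729 + 0.366872×0.498542 + 0.058564×0.277729 = 0.327713
  M+6: 0.366872×0.223729 + 0.058564×0.498542 = 0.111277
  M+8: 0.058564×0.223729 = 0.013102
Scale to base peak (0.388335) = 100: 41.09 : 100.00 : 84.39 : 28.65 : 3.37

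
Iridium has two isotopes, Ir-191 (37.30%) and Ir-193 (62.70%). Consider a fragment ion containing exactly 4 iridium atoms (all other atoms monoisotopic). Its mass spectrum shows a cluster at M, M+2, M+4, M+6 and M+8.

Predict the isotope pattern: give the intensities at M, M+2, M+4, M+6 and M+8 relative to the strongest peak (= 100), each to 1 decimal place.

Expanding (0.3730 + 0.6270)^4:
P(M) = 0.3730^4 = 0.019357
P(M+2) = 4 × 0.3730^3 × 0.6270^1 = 0.130153
P(M+4) = 6 × 0.3730^2 × 0.6270^2 = 0.328174
P(M+6) = 4 × 0.3730^1 × 0.6270^3 = 0.367766
P(M+8) = 0.6270^4 = 0.154550
The M+6 peak is largest (0.367766); scaling to 100 gives 5.3 : 35.4 : 89.2 : 100.0 : 42.0.

5.3 : 35.4 : 89.2 : 100.0 : 42.0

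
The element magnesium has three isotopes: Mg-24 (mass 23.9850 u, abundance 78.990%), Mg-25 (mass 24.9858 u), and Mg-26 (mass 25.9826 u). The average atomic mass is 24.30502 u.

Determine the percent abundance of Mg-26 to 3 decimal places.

Let x and y be the fractions of Mg-25 and Mg-26. Then x + y = 1 − 0.78990 = 0.21010 and 24.9858x + 25.9826y = 24.30502 − 0.78990×23.9850 = 5.3592685.
Substituting: 24.9858x + 25.9826(0.21010 − x) = 5.3592685
(24.9858 − 25.9826)x = -0.09967576  ⇒  x = 0.10000, y = 0.11010
Mg-25: 10.000%, Mg-26: 11.010%.

11.010%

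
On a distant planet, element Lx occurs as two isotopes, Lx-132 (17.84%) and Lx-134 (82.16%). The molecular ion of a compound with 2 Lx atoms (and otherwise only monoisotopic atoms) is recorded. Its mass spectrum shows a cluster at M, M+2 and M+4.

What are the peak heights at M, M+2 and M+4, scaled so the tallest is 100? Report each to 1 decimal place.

4.7 : 43.4 : 100.0

The 2 Lx atoms are independent, so intensities follow the terms of (0.1784 + 0.8216)^2.
P(M) = 0.1784^2 = 0.031827
P(M+2) = 2 × 0.1784^1 × 0.8216^1 = 0.293147
P(M+4) = 0.8216^2 = 0.675027
The M+4 peak is largest (0.675027); scaling to 100 gives 4.7 : 43.4 : 100.0.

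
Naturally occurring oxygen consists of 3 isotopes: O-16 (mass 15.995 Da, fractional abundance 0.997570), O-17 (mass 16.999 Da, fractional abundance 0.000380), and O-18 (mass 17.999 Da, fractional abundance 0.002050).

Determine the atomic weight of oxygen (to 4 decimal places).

15.9995 Da

Average mass = Σ (abundance × isotope mass) = 0.997570 × 15.995 + 0.000380 × 16.999 + 0.002050 × 17.999
= 15.95613 + 0.00646 + 0.03690 = 15.99949 Da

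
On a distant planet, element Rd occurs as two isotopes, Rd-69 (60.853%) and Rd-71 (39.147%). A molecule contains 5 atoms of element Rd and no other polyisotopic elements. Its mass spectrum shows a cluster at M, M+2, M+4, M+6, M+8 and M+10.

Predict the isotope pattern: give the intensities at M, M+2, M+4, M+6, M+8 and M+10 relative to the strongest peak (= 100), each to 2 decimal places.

24.16 : 77.72 : 100.00 : 64.33 : 20.69 : 2.66

Each Rd atom is independently Rd-69 (p = 0.60853) or Rd-71 (q = 0.39147); the cluster is the binomial expansion (p + q)^5.
P(M) = 0.60853^5 = 0.083447
P(M+2) = 5 × 0.60853^4 × 0.39147^1 = 0.268409
P(M+4) = 10 × 0.60853^3 × 0.39147^2 = 0.345337
P(M+6) = 10 × 0.60853^2 × 0.39147^3 = 0.222157
P(M+8) = 5 × 0.60853^1 × 0.39147^4 = 0.071457
P(M+10) = 0.39147^5 = 0.009194
The M+4 peak is largest (0.345337); scaling to 100 gives 24.16 : 77.72 : 100.00 : 64.33 : 20.69 : 2.66.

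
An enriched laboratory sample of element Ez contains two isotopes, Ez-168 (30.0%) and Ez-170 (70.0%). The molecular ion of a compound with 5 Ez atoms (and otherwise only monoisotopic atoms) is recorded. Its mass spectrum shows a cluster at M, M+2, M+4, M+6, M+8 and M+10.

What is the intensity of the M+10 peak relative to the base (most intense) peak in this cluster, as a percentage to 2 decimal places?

46.67%

Binomial terms of (0.300 + 0.700)^5: M 0.0024, M+2 0.0283, M+4 0.1323, M+6 0.3087, M+8 0.3601, M+10 0.1681 → M+8 is the base peak.
P(M+8) = C(5,4) × 0.300^1 × 0.700^4 = 5 × 0.3000 × 0.2401 = 0.360150 (base)
P(M+10) = C(5,5) × 0.300^0 × 0.700^5 = 1 × 1.0000 × 0.16807 = 0.168070
Relative intensity = 0.168070 / 0.360150 × 100 = 46.67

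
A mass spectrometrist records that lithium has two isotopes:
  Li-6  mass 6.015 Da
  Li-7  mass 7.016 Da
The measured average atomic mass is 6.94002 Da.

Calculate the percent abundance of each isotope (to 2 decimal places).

Li-6: 7.59%, Li-7: 92.41%

With x = fraction of Li-6 (so Li-7 is 1 − x):
6.015·x + 7.016·(1 − x) = 6.94002
(6.015 − 7.016)·x = 6.94002 − 7.016
x = -0.07598 / -1.001 = 0.07590 → 7.59% Li-6, 92.41% Li-7.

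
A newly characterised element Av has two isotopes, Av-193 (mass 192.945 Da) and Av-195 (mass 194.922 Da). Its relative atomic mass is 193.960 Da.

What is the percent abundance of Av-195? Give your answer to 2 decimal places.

51.34%

Writing the weighted mean with unknown fraction x of Av-193:
192.945·x + 194.922·(1 − x) = 193.960
(192.945 − 194.922)·x = 193.960 − 194.922
x = -0.962 / -1.977 = 0.48660 → 48.66% Av-193, 51.34% Av-195.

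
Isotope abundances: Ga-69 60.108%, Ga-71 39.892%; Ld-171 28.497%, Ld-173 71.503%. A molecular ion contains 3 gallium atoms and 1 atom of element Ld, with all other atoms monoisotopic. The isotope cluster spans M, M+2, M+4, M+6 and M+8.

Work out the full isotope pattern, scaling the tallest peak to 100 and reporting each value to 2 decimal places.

Gallium pattern (n=3): 0.2171685 : 0.432386 : 0.2869625 : 0.063483
Element Ld pattern (n=1): 0.28497 : 0.71503
Convolve the two distributions (both contribute in 2-u steps):
  M: 0.2171685×0.28497 = 0.061887
  M+2: 0.2171685×0.71503 + 0.432386×0.28497 = 0.278499
  M+4: 0.432386×0.71503 + 0.2869625×0.28497 = 0.390945
  M+6: 0.2869625×0.71503 + 0.063483×0.28497 = 0.223278
  M+8: 0.063483×0.71503 = 0.045392
Scale to base peak (0.390945) = 100: 15.83 : 71.24 : 100.00 : 57.11 : 11.61

15.83 : 71.24 : 100.00 : 57.11 : 11.61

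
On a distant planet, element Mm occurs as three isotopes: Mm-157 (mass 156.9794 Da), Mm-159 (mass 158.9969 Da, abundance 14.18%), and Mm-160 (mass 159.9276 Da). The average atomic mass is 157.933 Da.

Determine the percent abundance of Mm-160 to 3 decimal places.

22.642%

Let x and y be the fractions of Mm-157 and Mm-160. Then x + y = 1 − 0.1418 = 0.8582 and 156.9794x + 159.9276y = 157.933 − 0.1418×158.9969 = 135.38723958.
Substituting: 156.9794x + 159.9276(0.8582 − x) = 135.38723958
(156.9794 − 159.9276)x = -1.86262674  ⇒  x = 0.63178, y = 0.22642
Mm-157: 63.178%, Mm-160: 22.642%.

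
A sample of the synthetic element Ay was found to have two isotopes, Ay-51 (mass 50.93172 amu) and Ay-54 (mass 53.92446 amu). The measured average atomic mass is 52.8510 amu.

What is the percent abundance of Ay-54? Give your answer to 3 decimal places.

Let x be the fractional abundance of Ay-51; then Ay-54 has abundance 1 − x.
50.93172·x + 53.92446·(1 − x) = 52.8510
(50.93172 − 53.92446)·x = 52.8510 − 53.92446
x = -1.07346 / -2.99274 = 0.35869 → 35.869% Ay-51, 64.131% Ay-54.

64.131%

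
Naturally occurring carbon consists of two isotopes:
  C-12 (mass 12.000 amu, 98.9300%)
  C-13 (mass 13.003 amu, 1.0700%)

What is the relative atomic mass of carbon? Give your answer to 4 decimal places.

Weight each isotope mass by its fractional abundance: 0.989300 × 12.000 + 0.010700 × 13.003
= 11.87160 + 0.13913 = 12.01073 amu

12.0107 amu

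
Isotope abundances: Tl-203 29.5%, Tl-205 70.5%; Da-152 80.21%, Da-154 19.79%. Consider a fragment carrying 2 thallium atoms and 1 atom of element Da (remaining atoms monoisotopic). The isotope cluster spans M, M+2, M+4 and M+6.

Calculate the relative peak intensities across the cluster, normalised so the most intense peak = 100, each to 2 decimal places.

14.51 : 72.95 : 100.00 : 20.45

Thallium pattern (n=2): 0.087025 : 0.41595 : 0.497025
Element Da pattern (n=1): 0.8021 : 0.1979
Convolve the two distributions (both contribute in 2-u steps):
  M: 0.087025×0.8021 = 0.069803
  M+2: 0.087025×0.1979 + 0.41595×0.8021 = 0.350856
  M+4: 0.41595×0.1979 + 0.497025×0.8021 = 0.480980
  M+6: 0.497025×0.1979 = 0.098361
Scale to base peak (0.480980) = 100: 14.51 : 72.95 : 100.00 : 20.45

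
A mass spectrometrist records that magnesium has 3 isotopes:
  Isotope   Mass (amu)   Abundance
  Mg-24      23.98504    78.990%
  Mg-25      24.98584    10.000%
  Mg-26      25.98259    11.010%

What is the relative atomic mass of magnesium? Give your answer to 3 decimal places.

Weight each isotope mass by its fractional abundance: 0.78990 × 23.98504 + 0.10000 × 24.98584 + 0.11010 × 25.98259
= 18.945783 + 2.498584 + 2.860683 = 24.305050 amu

24.305 amu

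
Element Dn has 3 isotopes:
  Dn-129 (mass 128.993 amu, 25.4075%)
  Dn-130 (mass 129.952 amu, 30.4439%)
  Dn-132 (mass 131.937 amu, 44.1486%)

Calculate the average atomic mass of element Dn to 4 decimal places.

Ar = Σ fᵢ·mᵢ = 0.254075 × 128.993 + 0.304439 × 129.952 + 0.441486 × 131.937
= 32.77390 + 39.56246 + 58.24834 = 130.58470 amu

130.5847 amu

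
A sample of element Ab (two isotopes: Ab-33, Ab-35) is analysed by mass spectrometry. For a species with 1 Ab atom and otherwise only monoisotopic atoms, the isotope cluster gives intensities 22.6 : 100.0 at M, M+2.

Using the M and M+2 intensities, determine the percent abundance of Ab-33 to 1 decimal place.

18.4%

If p is the fraction of Ab that is Ab-33, then I(M+2)/I(M) = [C(1,1)·p^0·(1−p)] / p^1 = 1·(1−p)/p = 100.0/22.6 = 4.4248
(1−p)/p = 4.4248/1 = 4.4248  ⇒  p = 1/(1 + 4.4248) = 0.1843
Ab-33: 18.4%, Ab-35: 81.6%.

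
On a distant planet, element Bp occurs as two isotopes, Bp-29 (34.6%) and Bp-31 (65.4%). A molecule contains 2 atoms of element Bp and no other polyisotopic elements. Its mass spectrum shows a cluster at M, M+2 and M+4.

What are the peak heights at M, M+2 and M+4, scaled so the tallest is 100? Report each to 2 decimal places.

The 2 Bp atoms are independent, so intensities follow the terms of (0.346 + 0.654)^2.
P(M) = 0.346^2 = 0.119716
P(M+2) = 2 × 0.346^1 × 0.654^1 = 0.452568
P(M+4) = 0.654^2 = 0.427716
The M+2 peak is largest (0.452568); scaling to 100 gives 26.45 : 100.00 : 94.51.

26.45 : 100.00 : 94.51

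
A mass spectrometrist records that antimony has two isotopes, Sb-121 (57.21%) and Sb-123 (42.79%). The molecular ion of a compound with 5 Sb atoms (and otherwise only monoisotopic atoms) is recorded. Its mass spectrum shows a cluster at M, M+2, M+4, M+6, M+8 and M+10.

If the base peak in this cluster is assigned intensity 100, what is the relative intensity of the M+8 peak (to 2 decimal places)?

27.97

(0.5721 + 0.4279)^5 gives M 0.0613, M+2 0.2292, M+4 0.3428, M+6 0.2564, M+8 0.0959, M+10 0.0143; the largest is M+4.
P(M+4) = C(5,2) × 0.5721^3 × 0.4279^2 = 10 × 0.18724742 × 0.18309841 = 0.342847 (base)
P(M+8) = C(5,4) × 0.5721^1 × 0.4279^4 = 5 × 0.5721 × 0.03352503 = 0.095898
Relative intensity = 0.095898 / 0.342847 × 100 = 27.97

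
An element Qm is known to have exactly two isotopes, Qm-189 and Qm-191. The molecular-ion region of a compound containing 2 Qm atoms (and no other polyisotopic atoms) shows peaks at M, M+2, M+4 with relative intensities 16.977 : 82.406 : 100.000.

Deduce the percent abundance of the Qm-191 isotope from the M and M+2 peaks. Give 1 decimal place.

70.8%

Write p for the Qm-189 fraction. I(M+2)/I(M) = [C(2,1)·p^1·(1−p)] / p^2 = 2·(1−p)/p = 82.406/16.977 = 4.8540
(1−p)/p = 4.8540/2 = 2.4270  ⇒  p = 1/(1 + 2.4270) = 0.2918
Qm-189: 29.2%, Qm-191: 70.8%.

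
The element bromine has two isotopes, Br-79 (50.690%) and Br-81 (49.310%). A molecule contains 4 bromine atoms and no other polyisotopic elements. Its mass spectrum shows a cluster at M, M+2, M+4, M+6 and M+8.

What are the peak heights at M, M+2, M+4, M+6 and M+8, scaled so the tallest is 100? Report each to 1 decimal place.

17.6 : 68.5 : 100.0 : 64.9 : 15.8

The 4 Br atoms are independent, so intensities follow the terms of (0.50690 + 0.49310)^4.
P(M) = 0.50690^4 = 0.066022
P(M+2) = 4 × 0.50690^3 × 0.49310^1 = 0.256899
P(M+4) = 6 × 0.50690^2 × 0.49310^2 = 0.374857
P(M+6) = 4 × 0.50690^1 × 0.49310^3 = 0.243101
P(M+8) = 0.49310^4 = 0.059121
The M+4 peak is largest (0.374857); scaling to 100 gives 17.6 : 68.5 : 100.0 : 64.9 : 15.8.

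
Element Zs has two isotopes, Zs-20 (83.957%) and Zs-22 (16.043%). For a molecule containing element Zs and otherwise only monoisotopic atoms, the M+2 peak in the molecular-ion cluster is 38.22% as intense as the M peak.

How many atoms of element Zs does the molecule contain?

2

With n Zs atoms, P(M+2)/P(M) = C(n,1)·p^(n−1)q / p^n = n·q/p = n · 0.16043/0.83957.
n = 0.3822 × 0.83957/0.16043 = 2.00 ≈ 2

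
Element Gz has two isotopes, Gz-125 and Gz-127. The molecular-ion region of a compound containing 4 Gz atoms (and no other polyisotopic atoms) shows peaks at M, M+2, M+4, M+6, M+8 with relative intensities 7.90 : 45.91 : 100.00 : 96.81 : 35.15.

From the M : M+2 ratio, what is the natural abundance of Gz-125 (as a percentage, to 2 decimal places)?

Write p for the Gz-125 fraction. I(M+2)/I(M) = [C(4,1)·p^3·(1−p)] / p^4 = 4·(1−p)/p = 45.91/7.90 = 5.8114
(1−p)/p = 5.8114/4 = 1.4528  ⇒  p = 1/(1 + 1.4528) = 0.4077
Gz-125: 40.77%, Gz-127: 59.23%.

40.77%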